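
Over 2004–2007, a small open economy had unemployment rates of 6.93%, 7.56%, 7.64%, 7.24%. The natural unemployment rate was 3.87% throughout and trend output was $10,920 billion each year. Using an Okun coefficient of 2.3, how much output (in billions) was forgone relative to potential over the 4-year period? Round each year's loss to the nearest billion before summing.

Year 2004: gap = -2.3 × (6.93 - 3.87) = -7.038%, loss ≈ 10920 × 7.038/100 ≈ 769.
Year 2005: gap = -2.3 × (7.56 - 3.87) = -8.487%, loss ≈ 10920 × 8.487/100 ≈ 927.
Year 2006: gap = -2.3 × (7.64 - 3.87) = -8.671%, loss ≈ 10920 × 8.671/100 ≈ 947.
Year 2007: gap = -2.3 × (7.24 - 3.87) = -7.751%, loss ≈ 10920 × 7.751/100 ≈ 846.
Total lost output = 769 + 927 + 947 + 846 = 3489 billion.

$3,489 billion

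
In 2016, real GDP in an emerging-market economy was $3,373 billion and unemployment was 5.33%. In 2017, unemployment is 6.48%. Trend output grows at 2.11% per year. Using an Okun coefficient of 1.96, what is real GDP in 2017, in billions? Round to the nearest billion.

Δu = 6.48 - 5.33 = 1.15 points.
Okun's law (growth form): g_Y = g_Y* - β × Δu = 2.11 - 1.96 × (1.15) = 2.11 - 2.254 = -0.144%.
Real GDP in the next year = 3373 × (1 - 0.144/100) = 3373 × 0.99856 ≈ 3368 billion.

$3,368 billion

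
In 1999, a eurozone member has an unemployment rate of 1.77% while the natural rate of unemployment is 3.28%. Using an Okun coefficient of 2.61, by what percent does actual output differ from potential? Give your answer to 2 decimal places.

The unemployment gap is 1.77 - 3.28 = -1.51 percentage points.
Okun's law gives an output gap of -2.61 × (-1.51) = 3.9411%, i.e. 3.94% above potential.

3.94%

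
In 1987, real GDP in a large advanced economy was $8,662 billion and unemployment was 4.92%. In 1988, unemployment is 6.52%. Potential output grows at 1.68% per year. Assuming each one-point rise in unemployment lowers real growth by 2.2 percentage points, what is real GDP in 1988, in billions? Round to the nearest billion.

$8,503 billion

Δu = 6.52 - 4.92 = 1.6 points.
Okun's law (growth form): g_Y = g_Y* - β × Δu = 1.68 - 2.2 × (1.60) = 1.68 - 3.52 = -1.84%.
Real GDP in the next year = 8662 × (1 - 1.84/100) = 8662 × 0.9816 ≈ 8503 billion.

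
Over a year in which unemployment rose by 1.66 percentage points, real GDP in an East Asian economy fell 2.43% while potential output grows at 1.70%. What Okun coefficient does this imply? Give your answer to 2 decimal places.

β ≈ 2.49

Growth form: g_Y = g_Y* - β × Δu, so β = (g_Y* - g_Y)/Δu.
β = (1.7 + 2.43)/1.66 = 4.13/1.66 = 2.49.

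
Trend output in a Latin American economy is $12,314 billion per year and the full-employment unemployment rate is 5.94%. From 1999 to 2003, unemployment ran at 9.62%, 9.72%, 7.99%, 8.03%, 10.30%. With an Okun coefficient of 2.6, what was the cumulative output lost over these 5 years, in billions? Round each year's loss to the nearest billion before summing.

$5,109 billion

Year 1999: gap = -2.6 × (9.62 - 5.94) = -9.568%, loss ≈ 12314 × 9.568/100 ≈ 1178.
Year 2000: gap = -2.6 × (9.72 - 5.94) = -9.828%, loss ≈ 12314 × 9.828/100 ≈ 1210.
Year 2001: gap = -2.6 × (7.99 - 5.94) = -5.33%, loss ≈ 12314 × 5.33/100 ≈ 656.
Year 2002: gap = -2.6 × (8.03 - 5.94) = -5.434%, loss ≈ 12314 × 5.434/100 ≈ 669.
Year 2003: gap = -2.6 × (10.3 - 5.94) = -11.336%, loss ≈ 12314 × 11.336/100 ≈ 1396.
Total lost output = 1178 + 1210 + 656 + 669 + 1396 = 5109 billion.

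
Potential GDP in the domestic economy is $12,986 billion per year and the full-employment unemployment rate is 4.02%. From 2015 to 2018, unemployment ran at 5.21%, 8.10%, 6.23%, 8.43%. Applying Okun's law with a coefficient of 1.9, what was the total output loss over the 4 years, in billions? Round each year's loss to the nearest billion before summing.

$2,934 billion

Year 2015: gap = -1.9 × (5.21 - 4.02) = -2.261%, loss ≈ 12986 × 2.261/100 ≈ 294.
Year 2016: gap = -1.9 × (8.1 - 4.02) = -7.752%, loss ≈ 12986 × 7.752/100 ≈ 1007.
Year 2017: gap = -1.9 × (6.23 - 4.02) = -4.199%, loss ≈ 12986 × 4.199/100 ≈ 545.
Year 2018: gap = -1.9 × (8.43 - 4.02) = -8.379%, loss ≈ 12986 × 8.379/100 ≈ 1088.
Total lost output = 294 + 1007 + 545 + 1088 = 2934 billion.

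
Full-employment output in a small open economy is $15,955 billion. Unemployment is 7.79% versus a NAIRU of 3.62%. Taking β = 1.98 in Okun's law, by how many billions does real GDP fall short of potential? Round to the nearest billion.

Output gap = -1.98 × (7.79 - 3.62) = -1.98 × 4.17 = -8.2566%.
Actual GDP ≈ 15955 × 0.917434 ≈ 14638 billion, so the shortfall is 15955 - 14638 = 1317 billion.

$1,317 billion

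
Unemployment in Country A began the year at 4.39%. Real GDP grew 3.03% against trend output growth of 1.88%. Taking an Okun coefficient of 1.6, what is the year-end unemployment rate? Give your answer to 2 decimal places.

3.67%

Growth-rate Okun's law: g_Y = g_Y* - β × Δu, so Δu = (g_Y* - g_Y)/β.
Δu = (1.88 - 3.03)/1.6 = -1.15/1.6 = -0.72 percentage points.
Year-end unemployment = 4.39 - 0.72 = 3.67%.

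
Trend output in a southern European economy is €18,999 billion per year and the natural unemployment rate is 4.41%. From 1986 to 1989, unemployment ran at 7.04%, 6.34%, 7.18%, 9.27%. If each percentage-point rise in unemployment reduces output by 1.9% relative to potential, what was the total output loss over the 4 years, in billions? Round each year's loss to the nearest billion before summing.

Year 1986: gap = -1.9 × (7.04 - 4.41) = -4.997%, loss ≈ 18999 × 4.997/100 ≈ 949.
Year 1987: gap = -1.9 × (6.34 - 4.41) = -3.667%, loss ≈ 18999 × 3.667/100 ≈ 697.
Year 1988: gap = -1.9 × (7.18 - 4.41) = -5.263%, loss ≈ 18999 × 5.263/100 ≈ 1000.
Year 1989: gap = -1.9 × (9.27 - 4.41) = -9.234%, loss ≈ 18999 × 9.234/100 ≈ 1754.
Total lost output = 949 + 697 + 1000 + 1754 = 4400 billion.

€4,400 billion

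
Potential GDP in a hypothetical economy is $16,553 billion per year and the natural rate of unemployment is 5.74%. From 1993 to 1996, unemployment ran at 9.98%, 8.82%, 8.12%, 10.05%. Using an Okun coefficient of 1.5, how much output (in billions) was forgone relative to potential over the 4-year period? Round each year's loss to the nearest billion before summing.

$3,479 billion

Year 1993: gap = -1.5 × (9.98 - 5.74) = -6.36%, loss ≈ 16553 × 6.36/100 ≈ 1053.
Year 1994: gap = -1.5 × (8.82 - 5.74) = -4.62%, loss ≈ 16553 × 4.62/100 ≈ 765.
Year 1995: gap = -1.5 × (8.12 - 5.74) = -3.57%, loss ≈ 16553 × 3.57/100 ≈ 591.
Year 1996: gap = -1.5 × (10.05 - 5.74) = -6.465%, loss ≈ 16553 × 6.465/100 ≈ 1070.
Total lost output = 1053 + 765 + 591 + 1070 = 3479 billion.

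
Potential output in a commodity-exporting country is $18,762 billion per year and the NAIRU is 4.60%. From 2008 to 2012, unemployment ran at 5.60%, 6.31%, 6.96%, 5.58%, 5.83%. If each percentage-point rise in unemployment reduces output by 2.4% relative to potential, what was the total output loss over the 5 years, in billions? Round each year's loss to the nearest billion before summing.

$3,278 billion

Year 2008: gap = -2.4 × (5.6 - 4.6) = -2.4%, loss ≈ 18762 × 2.4/100 ≈ 450.
Year 2009: gap = -2.4 × (6.31 - 4.6) = -4.104%, loss ≈ 18762 × 4.104/100 ≈ 770.
Year 2010: gap = -2.4 × (6.96 - 4.6) = -5.664%, loss ≈ 18762 × 5.664/100 ≈ 1063.
Year 2011: gap = -2.4 × (5.58 - 4.6) = -2.352%, loss ≈ 18762 × 2.352/100 ≈ 441.
Year 2012: gap = -2.4 × (5.83 - 4.6) = -2.952%, loss ≈ 18762 × 2.952/100 ≈ 554.
Total lost output = 450 + 770 + 1063 + 441 + 554 = 3278 billion.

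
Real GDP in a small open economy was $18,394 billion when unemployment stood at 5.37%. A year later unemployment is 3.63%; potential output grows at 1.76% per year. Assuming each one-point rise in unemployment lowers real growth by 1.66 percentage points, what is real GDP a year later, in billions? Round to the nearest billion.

$19,249 billion

Δu = 3.63 - 5.37 = -1.74 points.
Okun's law (growth form): g_Y = g_Y* - β × Δu = 1.76 - 1.66 × (-1.74) = 1.76 + 2.8884 = 4.6484%.
Real GDP in the next year = 18394 × (1 + 4.6484/100) = 18394 × 1.046484 ≈ 19249 billion.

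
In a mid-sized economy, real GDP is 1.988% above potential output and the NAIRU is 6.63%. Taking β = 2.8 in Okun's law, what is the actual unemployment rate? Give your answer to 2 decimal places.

From Okun's law, u - u* = -(output gap)/β = -(1.988)/2.8 = -0.71 points.
So u = 6.63 - 0.71 = 5.92%.

5.92%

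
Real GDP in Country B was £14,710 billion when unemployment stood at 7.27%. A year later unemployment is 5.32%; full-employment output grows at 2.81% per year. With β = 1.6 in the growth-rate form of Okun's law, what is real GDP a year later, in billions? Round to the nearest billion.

£15,582 billion

Δu = 5.32 - 7.27 = -1.95 points.
Okun's law (growth form): g_Y = g_Y* - β × Δu = 2.81 - 1.6 × (-1.95) = 2.81 + 3.12 = 5.93%.
Real GDP in the next year = 14710 × (1 + 5.93/100) = 14710 × 1.0593 ≈ 15582 billion.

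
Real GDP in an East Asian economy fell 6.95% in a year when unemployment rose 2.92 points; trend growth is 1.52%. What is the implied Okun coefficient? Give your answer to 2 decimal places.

Growth form: g_Y = g_Y* - β × Δu, so β = (g_Y* - g_Y)/Δu.
β = (1.52 + 6.95)/2.92 = 8.47/2.92 = 2.90.

β ≈ 2.90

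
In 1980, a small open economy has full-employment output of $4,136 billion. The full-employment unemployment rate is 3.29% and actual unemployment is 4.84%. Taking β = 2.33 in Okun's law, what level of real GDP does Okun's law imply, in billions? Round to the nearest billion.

Unemployment gap = 4.84 - 3.29 = 1.55 points, so the output gap is -2.33 × 1.55 = -3.6115%.
Actual GDP = 4136 × (1 - 3.6115/100) = 4136 × 0.963885 ≈ 3987 billion.

$3,987 billion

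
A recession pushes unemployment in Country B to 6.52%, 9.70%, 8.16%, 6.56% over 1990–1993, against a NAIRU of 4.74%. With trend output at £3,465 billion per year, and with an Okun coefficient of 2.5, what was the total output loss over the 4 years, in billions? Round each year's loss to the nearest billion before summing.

Year 1990: gap = -2.5 × (6.52 - 4.74) = -4.45%, loss ≈ 3465 × 4.45/100 ≈ 154.
Year 1991: gap = -2.5 × (9.7 - 4.74) = -12.4%, loss ≈ 3465 × 12.4/100 ≈ 430.
Year 1992: gap = -2.5 × (8.16 - 4.74) = -8.55%, loss ≈ 3465 × 8.55/100 ≈ 296.
Year 1993: gap = -2.5 × (6.56 - 4.74) = -4.55%, loss ≈ 3465 × 4.55/100 ≈ 158.
Total lost output = 154 + 430 + 296 + 158 = 1038 billion.

£1,038 billion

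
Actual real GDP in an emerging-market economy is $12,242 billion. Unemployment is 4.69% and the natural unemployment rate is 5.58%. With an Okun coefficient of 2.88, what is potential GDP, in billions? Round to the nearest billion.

Unemployment gap = 4.69 - 5.58 = -0.89 points, so output gap = -2.88 × (-0.89) = 2.5632%.
Since Y = Y* × (1 + gap/100), Y* = 12242/1.025632 ≈ 11936 billion.

$11,936 billion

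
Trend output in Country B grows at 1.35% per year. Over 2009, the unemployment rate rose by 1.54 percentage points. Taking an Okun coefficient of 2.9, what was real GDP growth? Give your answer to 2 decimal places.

Growth-rate Okun's law: g_Y = g_Y* - β × Δu.
g_Y = 1.35 - 2.9 × (1.54) = 1.35 - 4.466 = -3.116%, i.e. -3.12% to 2 d.p.

-3.12%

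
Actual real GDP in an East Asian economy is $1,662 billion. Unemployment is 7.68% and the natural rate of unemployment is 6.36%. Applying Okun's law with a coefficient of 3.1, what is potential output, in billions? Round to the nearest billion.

$1,733 billion

Unemployment gap = 7.68 - 6.36 = 1.32 points, so output gap = -3.1 × 1.32 = -4.092%.
Since Y = Y* × (1 + gap/100), Y* = 1662/0.95908 ≈ 1733 billion.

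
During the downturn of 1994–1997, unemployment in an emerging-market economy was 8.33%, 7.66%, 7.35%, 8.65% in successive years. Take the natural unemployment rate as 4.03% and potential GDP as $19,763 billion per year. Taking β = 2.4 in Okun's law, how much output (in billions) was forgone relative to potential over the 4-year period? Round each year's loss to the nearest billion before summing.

$7,528 billion

Year 1994: gap = -2.4 × (8.33 - 4.03) = -10.32%, loss ≈ 19763 × 10.32/100 ≈ 2040.
Year 1995: gap = -2.4 × (7.66 - 4.03) = -8.712%, loss ≈ 19763 × 8.712/100 ≈ 1722.
Year 1996: gap = -2.4 × (7.35 - 4.03) = -7.968%, loss ≈ 19763 × 7.968/100 ≈ 1575.
Year 1997: gap = -2.4 × (8.65 - 4.03) = -11.088%, loss ≈ 19763 × 11.088/100 ≈ 2191.
Total lost output = 2040 + 1722 + 1575 + 2191 = 7528 billion.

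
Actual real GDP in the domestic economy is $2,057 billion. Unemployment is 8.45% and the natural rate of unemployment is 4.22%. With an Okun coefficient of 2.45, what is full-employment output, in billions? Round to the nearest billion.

Unemployment gap = 8.45 - 4.22 = 4.23 points, so output gap = -2.45 × 4.23 = -10.3635%.
Since Y = Y* × (1 + gap/100), Y* = 2057/0.896365 ≈ 2295 billion.

$2,295 billion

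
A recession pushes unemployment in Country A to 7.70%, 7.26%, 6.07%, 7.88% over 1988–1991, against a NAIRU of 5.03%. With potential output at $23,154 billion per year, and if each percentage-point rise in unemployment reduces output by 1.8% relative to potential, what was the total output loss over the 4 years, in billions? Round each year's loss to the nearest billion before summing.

Year 1988: gap = -1.8 × (7.7 - 5.03) = -4.806%, loss ≈ 23154 × 4.806/100 ≈ 1113.
Year 1989: gap = -1.8 × (7.26 - 5.03) = -4.014%, loss ≈ 23154 × 4.014/100 ≈ 929.
Year 1990: gap = -1.8 × (6.07 - 5.03) = -1.872%, loss ≈ 23154 × 1.872/100 ≈ 433.
Year 1991: gap = -1.8 × (7.88 - 5.03) = -5.13%, loss ≈ 23154 × 5.13/100 ≈ 1188.
Total lost output = 1113 + 929 + 433 + 1188 = 3663 billion.

$3,663 billion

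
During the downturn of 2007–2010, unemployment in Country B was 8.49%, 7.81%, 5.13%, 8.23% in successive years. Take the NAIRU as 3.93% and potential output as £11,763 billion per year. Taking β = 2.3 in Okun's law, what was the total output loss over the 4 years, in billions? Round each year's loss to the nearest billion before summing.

£3,772 billion

Year 2007: gap = -2.3 × (8.49 - 3.93) = -10.488%, loss ≈ 11763 × 10.488/100 ≈ 1234.
Year 2008: gap = -2.3 × (7.81 - 3.93) = -8.924%, loss ≈ 11763 × 8.924/100 ≈ 1050.
Year 2009: gap = -2.3 × (5.13 - 3.93) = -2.76%, loss ≈ 11763 × 2.76/100 ≈ 325.
Year 2010: gap = -2.3 × (8.23 - 3.93) = -9.89%, loss ≈ 11763 × 9.89/100 ≈ 1163.
Total lost output = 1234 + 1050 + 325 + 1163 = 3772 billion.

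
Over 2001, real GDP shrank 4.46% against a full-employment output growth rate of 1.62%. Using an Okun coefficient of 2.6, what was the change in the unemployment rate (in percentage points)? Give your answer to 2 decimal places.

2.34 percentage points

Growth-rate Okun's law: g_Y = g_Y* - β × Δu, so Δu = (g_Y* - g_Y)/β.
Δu = (1.62 + 4.46)/2.6 = 6.08/2.6 = 2.34 percentage points.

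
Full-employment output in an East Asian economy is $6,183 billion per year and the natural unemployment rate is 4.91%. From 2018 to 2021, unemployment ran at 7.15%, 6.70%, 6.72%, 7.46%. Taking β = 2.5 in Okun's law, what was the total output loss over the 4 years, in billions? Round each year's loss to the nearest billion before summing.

Year 2018: gap = -2.5 × (7.15 - 4.91) = -5.6%, loss ≈ 6183 × 5.6/100 ≈ 346.
Year 2019: gap = -2.5 × (6.7 - 4.91) = -4.475%, loss ≈ 6183 × 4.475/100 ≈ 277.
Year 2020: gap = -2.5 × (6.72 - 4.91) = -4.525%, loss ≈ 6183 × 4.525/100 ≈ 280.
Year 2021: gap = -2.5 × (7.46 - 4.91) = -6.375%, loss ≈ 6183 × 6.375/100 ≈ 394.
Total lost output = 346 + 277 + 280 + 394 = 1297 billion.

$1,297 billion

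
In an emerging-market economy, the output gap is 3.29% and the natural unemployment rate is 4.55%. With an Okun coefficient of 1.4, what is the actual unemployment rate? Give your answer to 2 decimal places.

From Okun's law, u - u* = -(output gap)/β = -(3.29)/1.4 = -2.35 points.
So u = 4.55 - 2.35 = 2.20%.

2.20%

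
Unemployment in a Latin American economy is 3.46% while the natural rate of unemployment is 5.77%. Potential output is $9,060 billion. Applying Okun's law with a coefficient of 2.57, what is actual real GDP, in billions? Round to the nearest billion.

Unemployment gap = 3.46 - 5.77 = -2.31 points, so the output gap is -2.57 × (-2.31) = 5.9367%.
Actual GDP = 9060 × (1 + 5.9367/100) = 9060 × 1.059367 ≈ 9598 billion.

$9,598 billion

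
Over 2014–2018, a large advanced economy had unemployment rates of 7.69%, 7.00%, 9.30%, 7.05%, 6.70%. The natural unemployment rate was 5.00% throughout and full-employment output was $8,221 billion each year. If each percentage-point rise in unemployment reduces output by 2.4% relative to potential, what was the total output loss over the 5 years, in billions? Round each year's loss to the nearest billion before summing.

$2,513 billion

Year 2014: gap = -2.4 × (7.69 - 5) = -6.456%, loss ≈ 8221 × 6.456/100 ≈ 531.
Year 2015: gap = -2.4 × (7 - 5) = -4.8%, loss ≈ 8221 × 4.8/100 ≈ 395.
Year 2016: gap = -2.4 × (9.3 - 5) = -10.32%, loss ≈ 8221 × 10.32/100 ≈ 848.
Year 2017: gap = -2.4 × (7.05 - 5) = -4.92%, loss ≈ 8221 × 4.92/100 ≈ 404.
Year 2018: gap = -2.4 × (6.7 - 5) = -4.08%, loss ≈ 8221 × 4.08/100 ≈ 335.
Total lost output = 531 + 395 + 848 + 404 + 335 = 2513 billion.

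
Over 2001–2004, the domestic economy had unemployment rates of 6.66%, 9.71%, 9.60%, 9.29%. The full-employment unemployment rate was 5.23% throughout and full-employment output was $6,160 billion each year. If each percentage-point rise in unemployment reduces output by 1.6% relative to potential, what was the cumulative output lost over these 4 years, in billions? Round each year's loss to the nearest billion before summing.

Year 2001: gap = -1.6 × (6.66 - 5.23) = -2.288%, loss ≈ 6160 × 2.288/100 ≈ 141.
Year 2002: gap = -1.6 × (9.71 - 5.23) = -7.168%, loss ≈ 6160 × 7.168/100 ≈ 442.
Year 2003: gap = -1.6 × (9.6 - 5.23) = -6.992%, loss ≈ 6160 × 6.992/100 ≈ 431.
Year 2004: gap = -1.6 × (9.29 - 5.23) = -6.496%, loss ≈ 6160 × 6.496/100 ≈ 400.
Total lost output = 141 + 442 + 431 + 400 = 1414 billion.

$1,414 billion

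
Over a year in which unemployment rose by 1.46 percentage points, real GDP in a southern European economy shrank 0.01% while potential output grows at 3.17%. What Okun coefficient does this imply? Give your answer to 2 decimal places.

Growth form: g_Y = g_Y* - β × Δu, so β = (g_Y* - g_Y)/Δu.
β = (3.17 + 0.01)/1.46 = 3.18/1.46 = 2.18.

β ≈ 2.18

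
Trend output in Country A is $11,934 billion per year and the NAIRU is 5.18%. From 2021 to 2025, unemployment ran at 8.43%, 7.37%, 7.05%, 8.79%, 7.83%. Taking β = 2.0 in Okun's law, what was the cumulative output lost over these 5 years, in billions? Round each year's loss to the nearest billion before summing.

Year 2021: gap = -2.0 × (8.43 - 5.18) = -6.5%, loss ≈ 11934 × 6.5/100 ≈ 776.
Year 2022: gap = -2.0 × (7.37 - 5.18) = -4.38%, loss ≈ 11934 × 4.38/100 ≈ 523.
Year 2023: gap = -2.0 × (7.05 - 5.18) = -3.74%, loss ≈ 11934 × 3.74/100 ≈ 446.
Year 2024: gap = -2.0 × (8.79 - 5.18) = -7.22%, loss ≈ 11934 × 7.22/100 ≈ 862.
Year 2025: gap = -2.0 × (7.83 - 5.18) = -5.3%, loss ≈ 11934 × 5.3/100 ≈ 633.
Total lost output = 776 + 523 + 446 + 862 + 633 = 3240 billion.

$3,240 billion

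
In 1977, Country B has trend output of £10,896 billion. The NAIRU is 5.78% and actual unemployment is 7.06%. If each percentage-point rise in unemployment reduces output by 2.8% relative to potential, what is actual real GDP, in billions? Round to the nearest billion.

Unemployment gap = 7.06 - 5.78 = 1.28 points, so the output gap is -2.8 × 1.28 = -3.584%.
Actual GDP = 10896 × (1 - 3.584/100) = 10896 × 0.96416 ≈ 10505 billion.

£10,505 billion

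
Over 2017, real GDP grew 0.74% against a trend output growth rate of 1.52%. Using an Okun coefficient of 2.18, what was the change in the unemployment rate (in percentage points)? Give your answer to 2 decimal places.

Growth-rate Okun's law: g_Y = g_Y* - β × Δu, so Δu = (g_Y* - g_Y)/β.
Δu = (1.52 - 0.74)/2.18 = 0.78/2.18 = 0.36 percentage points.

0.36 percentage points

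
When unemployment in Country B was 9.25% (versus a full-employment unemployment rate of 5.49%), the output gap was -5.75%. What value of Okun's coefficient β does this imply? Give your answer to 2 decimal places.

Okun's law: output gap = -β × (u - u*).
-5.75 = -β × (9.25 - 5.49) = -β × 3.76, so β = 5.75/3.76 = 1.53.

β ≈ 1.53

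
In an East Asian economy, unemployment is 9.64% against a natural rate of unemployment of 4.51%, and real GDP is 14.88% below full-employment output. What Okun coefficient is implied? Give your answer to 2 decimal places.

β ≈ 2.90

Okun's law: output gap = -β × (u - u*).
-14.88 = -β × (9.64 - 4.51) = -β × 5.13, so β = 14.88/5.13 = 2.90.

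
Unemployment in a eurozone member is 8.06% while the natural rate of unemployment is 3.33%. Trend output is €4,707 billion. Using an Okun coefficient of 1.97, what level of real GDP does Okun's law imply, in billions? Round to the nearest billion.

Unemployment gap = 8.06 - 3.33 = 4.73 points, so the output gap is -1.97 × 4.73 = -9.3181%.
Actual GDP = 4707 × (1 - 9.3181/100) = 4707 × 0.906819 ≈ 4268 billion.

€4,268 billion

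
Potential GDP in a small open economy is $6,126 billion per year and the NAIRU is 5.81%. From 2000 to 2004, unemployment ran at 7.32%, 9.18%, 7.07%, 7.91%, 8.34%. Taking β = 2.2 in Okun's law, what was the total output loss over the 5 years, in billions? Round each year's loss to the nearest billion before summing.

$1,452 billion

Year 2000: gap = -2.2 × (7.32 - 5.81) = -3.322%, loss ≈ 6126 × 3.322/100 ≈ 204.
Year 2001: gap = -2.2 × (9.18 - 5.81) = -7.414%, loss ≈ 6126 × 7.414/100 ≈ 454.
Year 2002: gap = -2.2 × (7.07 - 5.81) = -2.772%, loss ≈ 6126 × 2.772/100 ≈ 170.
Year 2003: gap = -2.2 × (7.91 - 5.81) = -4.62%, loss ≈ 6126 × 4.62/100 ≈ 283.
Year 2004: gap = -2.2 × (8.34 - 5.81) = -5.566%, loss ≈ 6126 × 5.566/100 ≈ 341.
Total lost output = 204 + 454 + 170 + 283 + 341 = 1452 billion.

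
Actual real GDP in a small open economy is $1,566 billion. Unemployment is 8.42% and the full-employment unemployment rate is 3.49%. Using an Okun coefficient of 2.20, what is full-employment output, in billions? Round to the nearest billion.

Unemployment gap = 8.42 - 3.49 = 4.93 points, so output gap = -2.2 × 4.93 = -10.846%.
Since Y = Y* × (1 + gap/100), Y* = 1566/0.89154 ≈ 1757 billion.

$1,757 billion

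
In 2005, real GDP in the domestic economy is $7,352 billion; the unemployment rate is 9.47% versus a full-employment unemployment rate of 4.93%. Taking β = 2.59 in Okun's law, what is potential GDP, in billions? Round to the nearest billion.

Unemployment gap = 9.47 - 4.93 = 4.54 points, so output gap = -2.59 × 4.54 = -11.7586%.
Since Y = Y* × (1 + gap/100), Y* = 7352/0.882414 ≈ 8332 billion.

$8,332 billion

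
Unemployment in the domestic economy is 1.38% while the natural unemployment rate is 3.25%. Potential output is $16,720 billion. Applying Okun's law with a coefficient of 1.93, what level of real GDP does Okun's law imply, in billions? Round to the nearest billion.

Unemployment gap = 1.38 - 3.25 = -1.87 points, so the output gap is -1.93 × (-1.87) = 3.6091%.
Actual GDP = 16720 × (1 + 3.6091/100) = 16720 × 1.036091 ≈ 17323 billion.

$17,323 billion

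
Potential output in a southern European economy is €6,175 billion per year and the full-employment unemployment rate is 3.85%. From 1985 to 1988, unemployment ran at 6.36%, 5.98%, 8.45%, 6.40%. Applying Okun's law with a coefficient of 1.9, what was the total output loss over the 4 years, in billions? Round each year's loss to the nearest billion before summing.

Year 1985: gap = -1.9 × (6.36 - 3.85) = -4.769%, loss ≈ 6175 × 4.769/100 ≈ 294.
Year 1986: gap = -1.9 × (5.98 - 3.85) = -4.047%, loss ≈ 6175 × 4.047/100 ≈ 250.
Year 1987: gap = -1.9 × (8.45 - 3.85) = -8.74%, loss ≈ 6175 × 8.74/100 ≈ 540.
Year 1988: gap = -1.9 × (6.4 - 3.85) = -4.845%, loss ≈ 6175 × 4.845/100 ≈ 299.
Total lost output = 294 + 250 + 540 + 299 = 1383 billion.

€1,383 billion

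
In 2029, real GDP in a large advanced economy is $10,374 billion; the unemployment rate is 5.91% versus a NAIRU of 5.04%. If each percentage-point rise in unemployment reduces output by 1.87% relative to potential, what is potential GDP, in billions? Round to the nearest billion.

Unemployment gap = 5.91 - 5.04 = 0.87 points, so output gap = -1.87 × 0.87 = -1.6269%.
Since Y = Y* × (1 + gap/100), Y* = 10374/0.983731 ≈ 10546 billion.

$10,546 billion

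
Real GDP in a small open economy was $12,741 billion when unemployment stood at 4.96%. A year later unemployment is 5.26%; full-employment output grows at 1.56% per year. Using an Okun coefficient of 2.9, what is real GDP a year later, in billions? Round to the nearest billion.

Δu = 5.26 - 4.96 = 0.3 points.
Okun's law (growth form): g_Y = g_Y* - β × Δu = 1.56 - 2.9 × (0.30) = 1.56 - 0.87 = 0.69%.
Real GDP in the next year = 12741 × (1 + 0.69/100) = 12741 × 1.0069 ≈ 12829 billion.

$12,829 billion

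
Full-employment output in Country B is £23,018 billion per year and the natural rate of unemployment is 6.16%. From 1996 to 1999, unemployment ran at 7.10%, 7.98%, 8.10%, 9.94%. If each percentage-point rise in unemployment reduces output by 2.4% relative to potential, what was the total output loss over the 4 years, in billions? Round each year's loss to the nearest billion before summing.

Year 1996: gap = -2.4 × (7.1 - 6.16) = -2.256%, loss ≈ 23018 × 2.256/100 ≈ 519.
Year 1997: gap = -2.4 × (7.98 - 6.16) = -4.368%, loss ≈ 23018 × 4.368/100 ≈ 1005.
Year 1998: gap = -2.4 × (8.1 - 6.16) = -4.656%, loss ≈ 23018 × 4.656/100 ≈ 1072.
Year 1999: gap = -2.4 × (9.94 - 6.16) = -9.072%, loss ≈ 23018 × 9.072/100 ≈ 2088.
Total lost output = 519 + 1005 + 1072 + 2088 = 4684 billion.

£4,684 billion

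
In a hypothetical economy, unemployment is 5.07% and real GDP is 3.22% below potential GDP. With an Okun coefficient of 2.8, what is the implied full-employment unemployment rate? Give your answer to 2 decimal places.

3.92%

From Okun's law, u - u* = -(output gap)/β = -(-3.22)/2.8 = 1.15 points.
So u* = 5.07 - 1.15 = 3.92%.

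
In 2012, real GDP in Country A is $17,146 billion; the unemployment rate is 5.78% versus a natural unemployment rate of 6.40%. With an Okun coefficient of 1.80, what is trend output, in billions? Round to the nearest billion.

Unemployment gap = 5.78 - 6.4 = -0.62 points, so output gap = -1.8 × (-0.62) = 1.116%.
Since Y = Y* × (1 + gap/100), Y* = 17146/1.01116 ≈ 16957 billion.

$16,957 billion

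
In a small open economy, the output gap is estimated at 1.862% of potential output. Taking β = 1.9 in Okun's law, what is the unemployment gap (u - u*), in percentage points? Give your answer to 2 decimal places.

Okun's law: output gap = -β × (u - u*), so u - u* = -(output gap)/β.
u - u* = -(1.862)/1.9 = -0.98 percentage points.

-0.98 percentage points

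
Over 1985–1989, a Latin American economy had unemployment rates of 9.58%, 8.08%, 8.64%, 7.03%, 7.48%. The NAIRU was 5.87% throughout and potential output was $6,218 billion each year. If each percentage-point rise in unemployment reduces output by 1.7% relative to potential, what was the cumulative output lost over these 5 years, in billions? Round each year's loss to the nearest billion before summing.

Year 1985: gap = -1.7 × (9.58 - 5.87) = -6.307%, loss ≈ 6218 × 6.307/100 ≈ 392.
Year 1986: gap = -1.7 × (8.08 - 5.87) = -3.757%, loss ≈ 6218 × 3.757/100 ≈ 234.
Year 1987: gap = -1.7 × (8.64 - 5.87) = -4.709%, loss ≈ 6218 × 4.709/100 ≈ 293.
Year 1988: gap = -1.7 × (7.03 - 5.87) = -1.972%, loss ≈ 6218 × 1.972/100 ≈ 123.
Year 1989: gap = -1.7 × (7.48 - 5.87) = -2.737%, loss ≈ 6218 × 2.737/100 ≈ 170.
Total lost output = 392 + 234 + 293 + 123 + 170 = 1212 billion.

$1,212 billion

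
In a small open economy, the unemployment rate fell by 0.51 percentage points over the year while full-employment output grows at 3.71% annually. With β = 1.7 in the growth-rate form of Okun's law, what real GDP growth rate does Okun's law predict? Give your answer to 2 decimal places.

Growth-rate Okun's law: g_Y = g_Y* - β × Δu.
g_Y = 3.71 - 1.7 × (-0.51) = 3.71 + 0.867 = 4.577%, i.e. 4.58% to 2 d.p.

4.58%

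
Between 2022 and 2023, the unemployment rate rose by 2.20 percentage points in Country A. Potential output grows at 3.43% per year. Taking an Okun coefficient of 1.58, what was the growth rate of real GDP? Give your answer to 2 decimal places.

-0.05%

Growth-rate Okun's law: g_Y = g_Y* - β × Δu.
g_Y = 3.43 - 1.58 × (2.20) = 3.43 - 3.476 = -0.046%, i.e. -0.05% to 2 d.p.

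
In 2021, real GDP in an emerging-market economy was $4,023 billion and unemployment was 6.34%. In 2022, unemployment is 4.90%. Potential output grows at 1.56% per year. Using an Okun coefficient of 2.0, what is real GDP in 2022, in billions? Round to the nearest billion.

$4,202 billion

Δu = 4.9 - 6.34 = -1.44 points.
Okun's law (growth form): g_Y = g_Y* - β × Δu = 1.56 - 2.0 × (-1.44) = 1.56 + 2.88 = 4.44%.
Real GDP in the next year = 4023 × (1 + 4.44/100) = 4023 × 1.0444 ≈ 4202 billion.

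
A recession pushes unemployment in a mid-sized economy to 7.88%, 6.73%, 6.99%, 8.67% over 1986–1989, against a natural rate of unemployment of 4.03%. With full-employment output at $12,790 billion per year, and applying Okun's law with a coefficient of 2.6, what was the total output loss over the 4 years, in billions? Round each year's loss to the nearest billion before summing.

$4,705 billion

Year 1986: gap = -2.6 × (7.88 - 4.03) = -10.01%, loss ≈ 12790 × 10.01/100 ≈ 1280.
Year 1987: gap = -2.6 × (6.73 - 4.03) = -7.02%, loss ≈ 12790 × 7.02/100 ≈ 898.
Year 1988: gap = -2.6 × (6.99 - 4.03) = -7.696%, loss ≈ 12790 × 7.696/100 ≈ 984.
Year 1989: gap = -2.6 × (8.67 - 4.03) = -12.064%, loss ≈ 12790 × 12.064/100 ≈ 1543.
Total lost output = 1280 + 898 + 984 + 1543 = 4705 billion.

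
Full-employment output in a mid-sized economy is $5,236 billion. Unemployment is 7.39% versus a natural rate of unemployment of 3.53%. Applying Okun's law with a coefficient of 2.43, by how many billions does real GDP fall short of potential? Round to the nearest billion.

Output gap = -2.43 × (7.39 - 3.53) = -2.43 × 3.86 = -9.3798%.
Actual GDP ≈ 5236 × 0.906202 ≈ 4745 billion, so the shortfall is 5236 - 4745 = 491 billion.

$491 billion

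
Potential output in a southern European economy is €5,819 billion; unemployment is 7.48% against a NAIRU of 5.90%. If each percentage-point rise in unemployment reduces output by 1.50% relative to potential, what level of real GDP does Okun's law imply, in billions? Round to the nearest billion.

Unemployment gap = 7.48 - 5.9 = 1.58 points, so the output gap is -1.5 × 1.58 = -2.37%.
Actual GDP = 5819 × (1 - 2.37/100) = 5819 × 0.9763 ≈ 5681 billion.

€5,681 billion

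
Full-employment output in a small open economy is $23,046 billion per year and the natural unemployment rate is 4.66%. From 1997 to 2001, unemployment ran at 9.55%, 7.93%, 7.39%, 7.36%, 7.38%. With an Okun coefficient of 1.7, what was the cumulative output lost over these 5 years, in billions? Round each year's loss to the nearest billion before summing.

$6,391 billion

Year 1997: gap = -1.7 × (9.55 - 4.66) = -8.313%, loss ≈ 23046 × 8.313/100 ≈ 1916.
Year 1998: gap = -1.7 × (7.93 - 4.66) = -5.559%, loss ≈ 23046 × 5.559/100 ≈ 1281.
Year 1999: gap = -1.7 × (7.39 - 4.66) = -4.641%, loss ≈ 23046 × 4.641/100 ≈ 1070.
Year 2000: gap = -1.7 × (7.36 - 4.66) = -4.59%, loss ≈ 23046 × 4.59/100 ≈ 1058.
Year 2001: gap = -1.7 × (7.38 - 4.66) = -4.624%, loss ≈ 23046 × 4.624/100 ≈ 1066.
Total lost output = 1916 + 1281 + 1070 + 1058 + 1066 = 6391 billion.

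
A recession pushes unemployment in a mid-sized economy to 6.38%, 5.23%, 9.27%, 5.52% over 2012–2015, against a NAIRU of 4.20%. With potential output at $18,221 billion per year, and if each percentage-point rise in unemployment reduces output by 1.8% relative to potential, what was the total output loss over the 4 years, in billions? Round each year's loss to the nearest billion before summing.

Year 2012: gap = -1.8 × (6.38 - 4.2) = -3.924%, loss ≈ 18221 × 3.924/100 ≈ 715.
Year 2013: gap = -1.8 × (5.23 - 4.2) = -1.854%, loss ≈ 18221 × 1.854/100 ≈ 338.
Year 2014: gap = -1.8 × (9.27 - 4.2) = -9.126%, loss ≈ 18221 × 9.126/100 ≈ 1663.
Year 2015: gap = -1.8 × (5.52 - 4.2) = -2.376%, loss ≈ 18221 × 2.376/100 ≈ 433.
Total lost output = 715 + 338 + 1663 + 433 = 3149 billion.

$3,149 billion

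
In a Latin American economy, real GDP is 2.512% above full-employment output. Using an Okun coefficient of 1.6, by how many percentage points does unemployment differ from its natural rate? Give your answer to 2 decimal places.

-1.57 percentage points

Okun's law: output gap = -β × (u - u*), so u - u* = -(output gap)/β.
u - u* = -(2.512)/1.6 = -1.57 percentage points.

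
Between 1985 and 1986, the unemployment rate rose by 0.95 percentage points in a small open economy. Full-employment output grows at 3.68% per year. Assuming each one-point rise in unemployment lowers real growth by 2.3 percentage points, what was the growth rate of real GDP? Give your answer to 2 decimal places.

Growth-rate Okun's law: g_Y = g_Y* - β × Δu.
g_Y = 3.68 - 2.3 × (0.95) = 3.68 - 2.185 = 1.495%, i.e. 1.50% to 2 d.p.

1.50%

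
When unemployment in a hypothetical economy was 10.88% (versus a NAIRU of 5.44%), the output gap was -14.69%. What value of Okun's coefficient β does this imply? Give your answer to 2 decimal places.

Okun's law: output gap = -β × (u - u*).
-14.69 = -β × (10.88 - 5.44) = -β × 5.44, so β = 14.69/5.44 = 2.70.

β ≈ 2.70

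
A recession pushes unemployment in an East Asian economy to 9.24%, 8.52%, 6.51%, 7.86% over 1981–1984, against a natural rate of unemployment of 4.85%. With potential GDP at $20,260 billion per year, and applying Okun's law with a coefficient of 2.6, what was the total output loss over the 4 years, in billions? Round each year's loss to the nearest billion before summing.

Year 1981: gap = -2.6 × (9.24 - 4.85) = -11.414%, loss ≈ 20260 × 11.414/100 ≈ 2312.
Year 1982: gap = -2.6 × (8.52 - 4.85) = -9.542%, loss ≈ 20260 × 9.542/100 ≈ 1933.
Year 1983: gap = -2.6 × (6.51 - 4.85) = -4.316%, loss ≈ 20260 × 4.316/100 ≈ 874.
Year 1984: gap = -2.6 × (7.86 - 4.85) = -7.826%, loss ≈ 20260 × 7.826/100 ≈ 1586.
Total lost output = 2312 + 1933 + 874 + 1586 = 6705 billion.

$6,705 billion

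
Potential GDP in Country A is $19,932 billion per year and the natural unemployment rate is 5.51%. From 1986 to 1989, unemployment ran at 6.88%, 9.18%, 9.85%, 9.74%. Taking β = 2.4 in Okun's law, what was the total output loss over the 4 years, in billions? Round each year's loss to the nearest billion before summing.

Year 1986: gap = -2.4 × (6.88 - 5.51) = -3.288%, loss ≈ 19932 × 3.288/100 ≈ 655.
Year 1987: gap = -2.4 × (9.18 - 5.51) = -8.808%, loss ≈ 19932 × 8.808/100 ≈ 1756.
Year 1988: gap = -2.4 × (9.85 - 5.51) = -10.416%, loss ≈ 19932 × 10.416/100 ≈ 2076.
Year 1989: gap = -2.4 × (9.74 - 5.51) = -10.152%, loss ≈ 19932 × 10.152/100 ≈ 2023.
Total lost output = 655 + 1756 + 2076 + 2023 = 6510 billion.

$6,510 billion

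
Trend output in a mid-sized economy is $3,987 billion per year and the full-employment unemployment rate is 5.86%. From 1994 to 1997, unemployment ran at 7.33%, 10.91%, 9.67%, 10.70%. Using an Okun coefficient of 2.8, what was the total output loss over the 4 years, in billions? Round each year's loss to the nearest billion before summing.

Year 1994: gap = -2.8 × (7.33 - 5.86) = -4.116%, loss ≈ 3987 × 4.116/100 ≈ 164.
Year 1995: gap = -2.8 × (10.91 - 5.86) = -14.14%, loss ≈ 3987 × 14.14/100 ≈ 564.
Year 1996: gap = -2.8 × (9.67 - 5.86) = -10.668%, loss ≈ 3987 × 10.668/100 ≈ 425.
Year 1997: gap = -2.8 × (10.7 - 5.86) = -13.552%, loss ≈ 3987 × 13.552/100 ≈ 540.
Total lost output = 164 + 564 + 425 + 540 = 1693 billion.

$1,693 billion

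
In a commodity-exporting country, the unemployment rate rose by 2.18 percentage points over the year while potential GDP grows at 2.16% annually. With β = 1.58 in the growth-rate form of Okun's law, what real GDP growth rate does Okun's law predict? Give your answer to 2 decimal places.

Growth-rate Okun's law: g_Y = g_Y* - β × Δu.
g_Y = 2.16 - 1.58 × (2.18) = 2.16 - 3.4444 = -1.2844%, i.e. -1.28% to 2 d.p.

-1.28%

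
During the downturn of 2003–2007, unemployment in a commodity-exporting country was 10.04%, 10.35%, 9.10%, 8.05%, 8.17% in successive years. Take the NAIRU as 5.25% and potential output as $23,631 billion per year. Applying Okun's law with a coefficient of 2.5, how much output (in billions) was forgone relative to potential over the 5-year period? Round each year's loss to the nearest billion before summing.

$11,496 billion

Year 2003: gap = -2.5 × (10.04 - 5.25) = -11.975%, loss ≈ 23631 × 11.975/100 ≈ 2830.
Year 2004: gap = -2.5 × (10.35 - 5.25) = -12.75%, loss ≈ 23631 × 12.75/100 ≈ 3013.
Year 2005: gap = -2.5 × (9.1 - 5.25) = -9.625%, loss ≈ 23631 × 9.625/100 ≈ 2274.
Year 2006: gap = -2.5 × (8.05 - 5.25) = -7%, loss ≈ 23631 × 7/100 ≈ 1654.
Year 2007: gap = -2.5 × (8.17 - 5.25) = -7.3%, loss ≈ 23631 × 7.3/100 ≈ 1725.
Total lost output = 2830 + 3013 + 2274 + 1654 + 1725 = 11496 billion.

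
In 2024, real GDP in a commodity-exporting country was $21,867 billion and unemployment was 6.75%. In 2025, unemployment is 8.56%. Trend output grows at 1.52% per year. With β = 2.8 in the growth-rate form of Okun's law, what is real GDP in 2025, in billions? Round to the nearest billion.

$21,091 billion

Δu = 8.56 - 6.75 = 1.81 points.
Okun's law (growth form): g_Y = g_Y* - β × Δu = 1.52 - 2.8 × (1.81) = 1.52 - 5.068 = -3.548%.
Real GDP in the next year = 21867 × (1 - 3.548/100) = 21867 × 0.96452 ≈ 21091 billion.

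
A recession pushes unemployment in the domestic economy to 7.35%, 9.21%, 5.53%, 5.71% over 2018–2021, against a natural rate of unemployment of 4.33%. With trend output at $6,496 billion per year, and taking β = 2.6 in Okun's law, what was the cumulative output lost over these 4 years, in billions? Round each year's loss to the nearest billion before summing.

Year 2018: gap = -2.6 × (7.35 - 4.33) = -7.852%, loss ≈ 6496 × 7.852/100 ≈ 510.
Year 2019: gap = -2.6 × (9.21 - 4.33) = -12.688%, loss ≈ 6496 × 12.688/100 ≈ 824.
Year 2020: gap = -2.6 × (5.53 - 4.33) = -3.12%, loss ≈ 6496 × 3.12/100 ≈ 203.
Year 2021: gap = -2.6 × (5.71 - 4.33) = -3.588%, loss ≈ 6496 × 3.588/100 ≈ 233.
Total lost output = 510 + 824 + 203 + 233 = 1770 billion.

$1,770 billion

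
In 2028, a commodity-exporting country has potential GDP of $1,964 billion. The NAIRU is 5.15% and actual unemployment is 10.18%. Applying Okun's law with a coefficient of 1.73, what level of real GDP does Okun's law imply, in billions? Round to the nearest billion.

Unemployment gap = 10.18 - 5.15 = 5.03 points, so the output gap is -1.73 × 5.03 = -8.7019%.
Actual GDP = 1964 × (1 - 8.7019/100) = 1964 × 0.912981 ≈ 1793 billion.

$1,793 billion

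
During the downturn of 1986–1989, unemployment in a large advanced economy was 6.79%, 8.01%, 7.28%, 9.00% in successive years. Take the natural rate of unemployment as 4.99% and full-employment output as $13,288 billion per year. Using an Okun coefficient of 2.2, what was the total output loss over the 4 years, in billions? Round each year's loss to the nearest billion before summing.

Year 1986: gap = -2.2 × (6.79 - 4.99) = -3.96%, loss ≈ 13288 × 3.96/100 ≈ 526.
Year 1987: gap = -2.2 × (8.01 - 4.99) = -6.644%, loss ≈ 13288 × 6.644/100 ≈ 883.
Year 1988: gap = -2.2 × (7.28 - 4.99) = -5.038%, loss ≈ 13288 × 5.038/100 ≈ 669.
Year 1989: gap = -2.2 × (9 - 4.99) = -8.822%, loss ≈ 13288 × 8.822/100 ≈ 1172.
Total lost output = 526 + 883 + 669 + 1172 = 3250 billion.

$3,250 billion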